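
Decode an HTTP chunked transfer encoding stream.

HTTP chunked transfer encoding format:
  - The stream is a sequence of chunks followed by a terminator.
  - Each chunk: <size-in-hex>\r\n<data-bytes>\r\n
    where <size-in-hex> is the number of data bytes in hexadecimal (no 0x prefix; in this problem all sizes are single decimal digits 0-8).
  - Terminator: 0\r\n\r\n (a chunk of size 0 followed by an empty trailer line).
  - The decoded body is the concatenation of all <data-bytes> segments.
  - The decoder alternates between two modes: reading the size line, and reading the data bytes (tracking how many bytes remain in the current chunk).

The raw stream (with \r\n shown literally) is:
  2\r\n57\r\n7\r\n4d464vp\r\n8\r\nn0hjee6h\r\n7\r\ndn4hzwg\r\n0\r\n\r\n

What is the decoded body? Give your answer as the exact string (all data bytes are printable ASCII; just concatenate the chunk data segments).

Chunk 1: stream[0..1]='2' size=0x2=2, data at stream[3..5]='57' -> body[0..2], body so far='57'
Chunk 2: stream[7..8]='7' size=0x7=7, data at stream[10..17]='4d464vp' -> body[2..9], body so far='574d464vp'
Chunk 3: stream[19..20]='8' size=0x8=8, data at stream[22..30]='n0hjee6h' -> body[9..17], body so far='574d464vpn0hjee6h'
Chunk 4: stream[32..33]='7' size=0x7=7, data at stream[35..42]='dn4hzwg' -> body[17..24], body so far='574d464vpn0hjee6hdn4hzwg'
Chunk 5: stream[44..45]='0' size=0 (terminator). Final body='574d464vpn0hjee6hdn4hzwg' (24 bytes)

Answer: 574d464vpn0hjee6hdn4hzwg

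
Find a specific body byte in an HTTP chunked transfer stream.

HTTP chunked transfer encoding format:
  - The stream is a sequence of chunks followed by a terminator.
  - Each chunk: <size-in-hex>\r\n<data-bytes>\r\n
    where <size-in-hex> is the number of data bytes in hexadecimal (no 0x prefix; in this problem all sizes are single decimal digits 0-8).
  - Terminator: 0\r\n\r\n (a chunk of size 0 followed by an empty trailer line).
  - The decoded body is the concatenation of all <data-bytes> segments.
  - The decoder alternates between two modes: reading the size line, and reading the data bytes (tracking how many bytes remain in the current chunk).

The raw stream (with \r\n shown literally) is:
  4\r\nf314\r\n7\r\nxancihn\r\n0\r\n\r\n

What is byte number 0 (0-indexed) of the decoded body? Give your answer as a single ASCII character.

Chunk 1: stream[0..1]='4' size=0x4=4, data at stream[3..7]='f314' -> body[0..4], body so far='f314'
Chunk 2: stream[9..10]='7' size=0x7=7, data at stream[12..19]='xancihn' -> body[4..11], body so far='f314xancihn'
Chunk 3: stream[21..22]='0' size=0 (terminator). Final body='f314xancihn' (11 bytes)
Body byte 0 = 'f'

Answer: f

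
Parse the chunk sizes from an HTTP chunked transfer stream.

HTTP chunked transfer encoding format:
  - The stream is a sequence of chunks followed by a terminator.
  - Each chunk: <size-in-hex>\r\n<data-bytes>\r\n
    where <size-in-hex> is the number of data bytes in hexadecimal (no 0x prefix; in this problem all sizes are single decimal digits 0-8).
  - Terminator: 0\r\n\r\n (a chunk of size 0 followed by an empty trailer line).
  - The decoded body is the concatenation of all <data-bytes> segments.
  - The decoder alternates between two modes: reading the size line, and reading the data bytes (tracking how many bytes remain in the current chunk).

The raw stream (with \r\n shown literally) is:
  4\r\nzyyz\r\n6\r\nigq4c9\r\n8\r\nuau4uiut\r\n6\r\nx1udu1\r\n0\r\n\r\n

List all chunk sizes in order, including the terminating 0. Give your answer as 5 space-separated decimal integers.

Answer: 4 6 8 6 0

Derivation:
Chunk 1: stream[0..1]='4' size=0x4=4, data at stream[3..7]='zyyz' -> body[0..4], body so far='zyyz'
Chunk 2: stream[9..10]='6' size=0x6=6, data at stream[12..18]='igq4c9' -> body[4..10], body so far='zyyzigq4c9'
Chunk 3: stream[20..21]='8' size=0x8=8, data at stream[23..31]='uau4uiut' -> body[10..18], body so far='zyyzigq4c9uau4uiut'
Chunk 4: stream[33..34]='6' size=0x6=6, data at stream[36..42]='x1udu1' -> body[18..24], body so far='zyyzigq4c9uau4uiutx1udu1'
Chunk 5: stream[44..45]='0' size=0 (terminator). Final body='zyyzigq4c9uau4uiutx1udu1' (24 bytes)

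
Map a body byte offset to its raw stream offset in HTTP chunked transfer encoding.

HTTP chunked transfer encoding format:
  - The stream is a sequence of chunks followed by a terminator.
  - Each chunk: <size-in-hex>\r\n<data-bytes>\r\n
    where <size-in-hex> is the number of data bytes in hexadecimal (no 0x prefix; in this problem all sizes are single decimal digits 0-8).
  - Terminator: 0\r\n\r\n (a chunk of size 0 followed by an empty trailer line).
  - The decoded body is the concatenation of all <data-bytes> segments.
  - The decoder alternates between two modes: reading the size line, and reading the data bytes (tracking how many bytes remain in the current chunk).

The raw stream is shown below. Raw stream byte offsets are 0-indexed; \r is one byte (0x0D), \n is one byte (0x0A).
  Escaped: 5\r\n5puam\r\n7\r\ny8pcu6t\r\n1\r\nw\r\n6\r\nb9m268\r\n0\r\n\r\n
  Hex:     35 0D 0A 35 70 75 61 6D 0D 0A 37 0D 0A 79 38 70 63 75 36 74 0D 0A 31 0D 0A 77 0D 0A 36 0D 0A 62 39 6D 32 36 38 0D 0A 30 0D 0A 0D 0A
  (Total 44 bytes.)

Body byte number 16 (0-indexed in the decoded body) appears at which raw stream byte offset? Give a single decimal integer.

Chunk 1: stream[0..1]='5' size=0x5=5, data at stream[3..8]='5puam' -> body[0..5], body so far='5puam'
Chunk 2: stream[10..11]='7' size=0x7=7, data at stream[13..20]='y8pcu6t' -> body[5..12], body so far='5puamy8pcu6t'
Chunk 3: stream[22..23]='1' size=0x1=1, data at stream[25..26]='w' -> body[12..13], body so far='5puamy8pcu6tw'
Chunk 4: stream[28..29]='6' size=0x6=6, data at stream[31..37]='b9m268' -> body[13..19], body so far='5puamy8pcu6twb9m268'
Chunk 5: stream[39..40]='0' size=0 (terminator). Final body='5puamy8pcu6twb9m268' (19 bytes)
Body byte 16 at stream offset 34

Answer: 34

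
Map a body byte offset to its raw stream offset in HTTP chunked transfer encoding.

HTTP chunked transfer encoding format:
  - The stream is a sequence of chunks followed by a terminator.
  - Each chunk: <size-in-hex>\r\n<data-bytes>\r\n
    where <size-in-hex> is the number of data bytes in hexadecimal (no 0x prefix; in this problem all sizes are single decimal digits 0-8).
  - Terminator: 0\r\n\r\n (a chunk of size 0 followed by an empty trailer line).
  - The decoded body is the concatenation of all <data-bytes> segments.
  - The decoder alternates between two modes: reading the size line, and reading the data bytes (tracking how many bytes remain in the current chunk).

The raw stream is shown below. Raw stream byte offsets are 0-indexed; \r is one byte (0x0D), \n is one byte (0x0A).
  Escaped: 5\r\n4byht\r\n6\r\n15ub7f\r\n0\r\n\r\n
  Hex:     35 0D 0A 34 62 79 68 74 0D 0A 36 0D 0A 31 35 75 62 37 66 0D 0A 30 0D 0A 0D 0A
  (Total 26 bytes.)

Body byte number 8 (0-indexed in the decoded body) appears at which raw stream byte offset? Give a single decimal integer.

Answer: 16

Derivation:
Chunk 1: stream[0..1]='5' size=0x5=5, data at stream[3..8]='4byht' -> body[0..5], body so far='4byht'
Chunk 2: stream[10..11]='6' size=0x6=6, data at stream[13..19]='15ub7f' -> body[5..11], body so far='4byht15ub7f'
Chunk 3: stream[21..22]='0' size=0 (terminator). Final body='4byht15ub7f' (11 bytes)
Body byte 8 at stream offset 16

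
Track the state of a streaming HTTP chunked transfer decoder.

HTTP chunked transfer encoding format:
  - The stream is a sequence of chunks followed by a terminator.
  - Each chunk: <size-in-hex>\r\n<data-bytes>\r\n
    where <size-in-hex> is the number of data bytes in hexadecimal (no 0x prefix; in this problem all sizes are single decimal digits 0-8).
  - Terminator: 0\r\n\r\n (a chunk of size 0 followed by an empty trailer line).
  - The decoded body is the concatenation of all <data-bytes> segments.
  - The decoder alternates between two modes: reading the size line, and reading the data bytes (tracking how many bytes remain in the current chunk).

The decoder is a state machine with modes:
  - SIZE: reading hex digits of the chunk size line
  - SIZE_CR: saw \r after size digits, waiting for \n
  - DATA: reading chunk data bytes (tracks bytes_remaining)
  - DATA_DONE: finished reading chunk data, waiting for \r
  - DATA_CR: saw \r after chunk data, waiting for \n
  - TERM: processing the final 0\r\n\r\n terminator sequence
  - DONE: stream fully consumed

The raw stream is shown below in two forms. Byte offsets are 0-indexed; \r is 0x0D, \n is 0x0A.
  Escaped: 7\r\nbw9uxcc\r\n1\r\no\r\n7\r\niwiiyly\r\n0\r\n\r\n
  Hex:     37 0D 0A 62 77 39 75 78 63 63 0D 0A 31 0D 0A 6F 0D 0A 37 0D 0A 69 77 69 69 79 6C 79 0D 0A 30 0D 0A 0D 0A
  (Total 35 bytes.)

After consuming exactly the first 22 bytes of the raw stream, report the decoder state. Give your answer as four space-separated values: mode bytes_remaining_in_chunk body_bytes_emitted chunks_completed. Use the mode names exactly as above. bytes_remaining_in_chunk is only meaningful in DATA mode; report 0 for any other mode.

Answer: DATA 6 9 2

Derivation:
Byte 0 = '7': mode=SIZE remaining=0 emitted=0 chunks_done=0
Byte 1 = 0x0D: mode=SIZE_CR remaining=0 emitted=0 chunks_done=0
Byte 2 = 0x0A: mode=DATA remaining=7 emitted=0 chunks_done=0
Byte 3 = 'b': mode=DATA remaining=6 emitted=1 chunks_done=0
Byte 4 = 'w': mode=DATA remaining=5 emitted=2 chunks_done=0
Byte 5 = '9': mode=DATA remaining=4 emitted=3 chunks_done=0
Byte 6 = 'u': mode=DATA remaining=3 emitted=4 chunks_done=0
Byte 7 = 'x': mode=DATA remaining=2 emitted=5 chunks_done=0
Byte 8 = 'c': mode=DATA remaining=1 emitted=6 chunks_done=0
Byte 9 = 'c': mode=DATA_DONE remaining=0 emitted=7 chunks_done=0
Byte 10 = 0x0D: mode=DATA_CR remaining=0 emitted=7 chunks_done=0
Byte 11 = 0x0A: mode=SIZE remaining=0 emitted=7 chunks_done=1
Byte 12 = '1': mode=SIZE remaining=0 emitted=7 chunks_done=1
Byte 13 = 0x0D: mode=SIZE_CR remaining=0 emitted=7 chunks_done=1
Byte 14 = 0x0A: mode=DATA remaining=1 emitted=7 chunks_done=1
Byte 15 = 'o': mode=DATA_DONE remaining=0 emitted=8 chunks_done=1
Byte 16 = 0x0D: mode=DATA_CR remaining=0 emitted=8 chunks_done=1
Byte 17 = 0x0A: mode=SIZE remaining=0 emitted=8 chunks_done=2
Byte 18 = '7': mode=SIZE remaining=0 emitted=8 chunks_done=2
Byte 19 = 0x0D: mode=SIZE_CR remaining=0 emitted=8 chunks_done=2
Byte 20 = 0x0A: mode=DATA remaining=7 emitted=8 chunks_done=2
Byte 21 = 'i': mode=DATA remaining=6 emitted=9 chunks_done=2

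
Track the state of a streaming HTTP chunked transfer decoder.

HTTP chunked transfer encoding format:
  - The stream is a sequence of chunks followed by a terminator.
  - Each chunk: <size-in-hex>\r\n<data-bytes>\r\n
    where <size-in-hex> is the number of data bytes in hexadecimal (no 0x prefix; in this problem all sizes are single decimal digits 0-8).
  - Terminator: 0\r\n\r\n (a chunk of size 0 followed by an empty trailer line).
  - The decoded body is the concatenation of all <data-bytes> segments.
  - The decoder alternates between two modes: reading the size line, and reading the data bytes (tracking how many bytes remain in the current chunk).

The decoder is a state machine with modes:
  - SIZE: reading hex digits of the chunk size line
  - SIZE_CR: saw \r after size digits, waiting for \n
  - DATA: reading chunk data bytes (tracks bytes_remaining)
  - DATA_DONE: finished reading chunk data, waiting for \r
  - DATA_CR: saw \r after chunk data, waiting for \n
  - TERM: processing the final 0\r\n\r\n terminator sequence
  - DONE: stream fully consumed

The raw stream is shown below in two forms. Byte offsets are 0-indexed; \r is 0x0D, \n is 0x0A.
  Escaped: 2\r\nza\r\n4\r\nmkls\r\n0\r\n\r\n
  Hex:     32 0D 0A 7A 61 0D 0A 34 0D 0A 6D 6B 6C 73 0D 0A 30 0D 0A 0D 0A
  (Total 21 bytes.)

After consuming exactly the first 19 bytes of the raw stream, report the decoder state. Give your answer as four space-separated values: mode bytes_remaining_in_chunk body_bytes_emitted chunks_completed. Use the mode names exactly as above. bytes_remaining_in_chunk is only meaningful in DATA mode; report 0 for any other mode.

Byte 0 = '2': mode=SIZE remaining=0 emitted=0 chunks_done=0
Byte 1 = 0x0D: mode=SIZE_CR remaining=0 emitted=0 chunks_done=0
Byte 2 = 0x0A: mode=DATA remaining=2 emitted=0 chunks_done=0
Byte 3 = 'z': mode=DATA remaining=1 emitted=1 chunks_done=0
Byte 4 = 'a': mode=DATA_DONE remaining=0 emitted=2 chunks_done=0
Byte 5 = 0x0D: mode=DATA_CR remaining=0 emitted=2 chunks_done=0
Byte 6 = 0x0A: mode=SIZE remaining=0 emitted=2 chunks_done=1
Byte 7 = '4': mode=SIZE remaining=0 emitted=2 chunks_done=1
Byte 8 = 0x0D: mode=SIZE_CR remaining=0 emitted=2 chunks_done=1
Byte 9 = 0x0A: mode=DATA remaining=4 emitted=2 chunks_done=1
Byte 10 = 'm': mode=DATA remaining=3 emitted=3 chunks_done=1
Byte 11 = 'k': mode=DATA remaining=2 emitted=4 chunks_done=1
Byte 12 = 'l': mode=DATA remaining=1 emitted=5 chunks_done=1
Byte 13 = 's': mode=DATA_DONE remaining=0 emitted=6 chunks_done=1
Byte 14 = 0x0D: mode=DATA_CR remaining=0 emitted=6 chunks_done=1
Byte 15 = 0x0A: mode=SIZE remaining=0 emitted=6 chunks_done=2
Byte 16 = '0': mode=SIZE remaining=0 emitted=6 chunks_done=2
Byte 17 = 0x0D: mode=SIZE_CR remaining=0 emitted=6 chunks_done=2
Byte 18 = 0x0A: mode=TERM remaining=0 emitted=6 chunks_done=2

Answer: TERM 0 6 2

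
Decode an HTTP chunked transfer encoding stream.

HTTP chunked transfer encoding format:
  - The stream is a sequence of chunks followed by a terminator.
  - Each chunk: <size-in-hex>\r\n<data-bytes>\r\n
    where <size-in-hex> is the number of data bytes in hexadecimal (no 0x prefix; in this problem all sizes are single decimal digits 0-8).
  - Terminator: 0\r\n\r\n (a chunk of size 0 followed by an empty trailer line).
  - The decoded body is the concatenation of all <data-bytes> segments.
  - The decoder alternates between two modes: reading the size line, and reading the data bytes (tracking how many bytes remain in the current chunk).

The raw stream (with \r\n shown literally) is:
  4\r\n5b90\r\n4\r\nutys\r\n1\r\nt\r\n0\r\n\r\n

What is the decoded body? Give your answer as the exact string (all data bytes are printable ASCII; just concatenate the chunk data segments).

Chunk 1: stream[0..1]='4' size=0x4=4, data at stream[3..7]='5b90' -> body[0..4], body so far='5b90'
Chunk 2: stream[9..10]='4' size=0x4=4, data at stream[12..16]='utys' -> body[4..8], body so far='5b90utys'
Chunk 3: stream[18..19]='1' size=0x1=1, data at stream[21..22]='t' -> body[8..9], body so far='5b90utyst'
Chunk 4: stream[24..25]='0' size=0 (terminator). Final body='5b90utyst' (9 bytes)

Answer: 5b90utyst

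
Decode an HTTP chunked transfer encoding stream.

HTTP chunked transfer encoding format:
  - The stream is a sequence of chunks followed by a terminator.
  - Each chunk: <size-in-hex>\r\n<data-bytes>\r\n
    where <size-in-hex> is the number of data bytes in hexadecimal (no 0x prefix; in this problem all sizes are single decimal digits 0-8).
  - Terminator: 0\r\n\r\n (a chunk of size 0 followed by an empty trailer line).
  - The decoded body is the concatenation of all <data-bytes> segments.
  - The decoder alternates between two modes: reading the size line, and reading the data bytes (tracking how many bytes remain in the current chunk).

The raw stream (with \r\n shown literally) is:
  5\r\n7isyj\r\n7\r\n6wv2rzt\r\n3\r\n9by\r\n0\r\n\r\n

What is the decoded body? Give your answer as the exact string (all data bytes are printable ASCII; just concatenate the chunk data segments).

Answer: 7isyj6wv2rzt9by

Derivation:
Chunk 1: stream[0..1]='5' size=0x5=5, data at stream[3..8]='7isyj' -> body[0..5], body so far='7isyj'
Chunk 2: stream[10..11]='7' size=0x7=7, data at stream[13..20]='6wv2rzt' -> body[5..12], body so far='7isyj6wv2rzt'
Chunk 3: stream[22..23]='3' size=0x3=3, data at stream[25..28]='9by' -> body[12..15], body so far='7isyj6wv2rzt9by'
Chunk 4: stream[30..31]='0' size=0 (terminator). Final body='7isyj6wv2rzt9by' (15 bytes)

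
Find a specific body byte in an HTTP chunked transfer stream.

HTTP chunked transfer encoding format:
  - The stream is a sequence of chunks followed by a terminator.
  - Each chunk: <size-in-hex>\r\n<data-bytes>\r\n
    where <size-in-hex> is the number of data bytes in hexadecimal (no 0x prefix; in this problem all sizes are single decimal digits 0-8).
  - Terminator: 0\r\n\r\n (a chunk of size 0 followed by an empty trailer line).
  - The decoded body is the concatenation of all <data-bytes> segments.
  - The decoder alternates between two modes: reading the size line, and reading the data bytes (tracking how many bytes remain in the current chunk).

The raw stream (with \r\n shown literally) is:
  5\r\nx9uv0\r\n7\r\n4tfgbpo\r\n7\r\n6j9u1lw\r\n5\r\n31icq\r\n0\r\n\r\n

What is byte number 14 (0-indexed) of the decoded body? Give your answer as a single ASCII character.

Answer: 9

Derivation:
Chunk 1: stream[0..1]='5' size=0x5=5, data at stream[3..8]='x9uv0' -> body[0..5], body so far='x9uv0'
Chunk 2: stream[10..11]='7' size=0x7=7, data at stream[13..20]='4tfgbpo' -> body[5..12], body so far='x9uv04tfgbpo'
Chunk 3: stream[22..23]='7' size=0x7=7, data at stream[25..32]='6j9u1lw' -> body[12..19], body so far='x9uv04tfgbpo6j9u1lw'
Chunk 4: stream[34..35]='5' size=0x5=5, data at stream[37..42]='31icq' -> body[19..24], body so far='x9uv04tfgbpo6j9u1lw31icq'
Chunk 5: stream[44..45]='0' size=0 (terminator). Final body='x9uv04tfgbpo6j9u1lw31icq' (24 bytes)
Body byte 14 = '9'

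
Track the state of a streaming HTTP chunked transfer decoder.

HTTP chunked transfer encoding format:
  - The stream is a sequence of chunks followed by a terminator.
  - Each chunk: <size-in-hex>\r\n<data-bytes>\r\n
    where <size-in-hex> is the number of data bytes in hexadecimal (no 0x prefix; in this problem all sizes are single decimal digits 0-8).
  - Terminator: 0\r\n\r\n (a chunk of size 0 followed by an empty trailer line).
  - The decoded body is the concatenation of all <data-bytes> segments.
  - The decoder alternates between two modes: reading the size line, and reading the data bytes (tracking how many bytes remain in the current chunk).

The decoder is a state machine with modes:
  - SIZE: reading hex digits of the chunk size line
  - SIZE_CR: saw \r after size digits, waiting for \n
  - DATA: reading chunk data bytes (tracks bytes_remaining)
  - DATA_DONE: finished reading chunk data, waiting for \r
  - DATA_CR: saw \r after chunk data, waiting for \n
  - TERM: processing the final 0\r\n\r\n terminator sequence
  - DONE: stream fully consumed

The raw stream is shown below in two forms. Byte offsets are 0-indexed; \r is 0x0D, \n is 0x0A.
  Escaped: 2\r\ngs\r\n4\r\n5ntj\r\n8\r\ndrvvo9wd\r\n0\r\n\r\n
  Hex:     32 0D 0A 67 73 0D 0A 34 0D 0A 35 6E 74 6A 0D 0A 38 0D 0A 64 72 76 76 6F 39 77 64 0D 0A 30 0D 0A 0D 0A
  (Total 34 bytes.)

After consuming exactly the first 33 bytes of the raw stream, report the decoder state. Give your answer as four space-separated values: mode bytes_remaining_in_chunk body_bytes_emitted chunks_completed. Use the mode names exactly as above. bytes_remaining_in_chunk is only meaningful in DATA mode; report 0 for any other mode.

Answer: TERM 0 14 3

Derivation:
Byte 0 = '2': mode=SIZE remaining=0 emitted=0 chunks_done=0
Byte 1 = 0x0D: mode=SIZE_CR remaining=0 emitted=0 chunks_done=0
Byte 2 = 0x0A: mode=DATA remaining=2 emitted=0 chunks_done=0
Byte 3 = 'g': mode=DATA remaining=1 emitted=1 chunks_done=0
Byte 4 = 's': mode=DATA_DONE remaining=0 emitted=2 chunks_done=0
Byte 5 = 0x0D: mode=DATA_CR remaining=0 emitted=2 chunks_done=0
Byte 6 = 0x0A: mode=SIZE remaining=0 emitted=2 chunks_done=1
Byte 7 = '4': mode=SIZE remaining=0 emitted=2 chunks_done=1
Byte 8 = 0x0D: mode=SIZE_CR remaining=0 emitted=2 chunks_done=1
Byte 9 = 0x0A: mode=DATA remaining=4 emitted=2 chunks_done=1
Byte 10 = '5': mode=DATA remaining=3 emitted=3 chunks_done=1
Byte 11 = 'n': mode=DATA remaining=2 emitted=4 chunks_done=1
Byte 12 = 't': mode=DATA remaining=1 emitted=5 chunks_done=1
Byte 13 = 'j': mode=DATA_DONE remaining=0 emitted=6 chunks_done=1
Byte 14 = 0x0D: mode=DATA_CR remaining=0 emitted=6 chunks_done=1
Byte 15 = 0x0A: mode=SIZE remaining=0 emitted=6 chunks_done=2
Byte 16 = '8': mode=SIZE remaining=0 emitted=6 chunks_done=2
Byte 17 = 0x0D: mode=SIZE_CR remaining=0 emitted=6 chunks_done=2
Byte 18 = 0x0A: mode=DATA remaining=8 emitted=6 chunks_done=2
Byte 19 = 'd': mode=DATA remaining=7 emitted=7 chunks_done=2
Byte 20 = 'r': mode=DATA remaining=6 emitted=8 chunks_done=2
Byte 21 = 'v': mode=DATA remaining=5 emitted=9 chunks_done=2
Byte 22 = 'v': mode=DATA remaining=4 emitted=10 chunks_done=2
Byte 23 = 'o': mode=DATA remaining=3 emitted=11 chunks_done=2
Byte 24 = '9': mode=DATA remaining=2 emitted=12 chunks_done=2
Byte 25 = 'w': mode=DATA remaining=1 emitted=13 chunks_done=2
Byte 26 = 'd': mode=DATA_DONE remaining=0 emitted=14 chunks_done=2
Byte 27 = 0x0D: mode=DATA_CR remaining=0 emitted=14 chunks_done=2
Byte 28 = 0x0A: mode=SIZE remaining=0 emitted=14 chunks_done=3
Byte 29 = '0': mode=SIZE remaining=0 emitted=14 chunks_done=3
Byte 30 = 0x0D: mode=SIZE_CR remaining=0 emitted=14 chunks_done=3
Byte 31 = 0x0A: mode=TERM remaining=0 emitted=14 chunks_done=3
Byte 32 = 0x0D: mode=TERM remaining=0 emitted=14 chunks_done=3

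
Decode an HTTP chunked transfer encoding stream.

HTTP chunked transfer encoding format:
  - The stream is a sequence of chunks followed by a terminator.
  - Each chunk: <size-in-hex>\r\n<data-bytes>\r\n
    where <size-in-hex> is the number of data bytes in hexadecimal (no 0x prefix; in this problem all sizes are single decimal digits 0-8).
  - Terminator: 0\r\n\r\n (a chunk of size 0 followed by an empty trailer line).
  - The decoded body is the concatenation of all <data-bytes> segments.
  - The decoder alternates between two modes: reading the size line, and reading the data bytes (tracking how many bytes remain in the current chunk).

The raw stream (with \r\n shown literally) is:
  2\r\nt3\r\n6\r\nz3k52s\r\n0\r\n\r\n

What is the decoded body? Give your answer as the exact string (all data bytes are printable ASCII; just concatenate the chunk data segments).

Answer: t3z3k52s

Derivation:
Chunk 1: stream[0..1]='2' size=0x2=2, data at stream[3..5]='t3' -> body[0..2], body so far='t3'
Chunk 2: stream[7..8]='6' size=0x6=6, data at stream[10..16]='z3k52s' -> body[2..8], body so far='t3z3k52s'
Chunk 3: stream[18..19]='0' size=0 (terminator). Final body='t3z3k52s' (8 bytes)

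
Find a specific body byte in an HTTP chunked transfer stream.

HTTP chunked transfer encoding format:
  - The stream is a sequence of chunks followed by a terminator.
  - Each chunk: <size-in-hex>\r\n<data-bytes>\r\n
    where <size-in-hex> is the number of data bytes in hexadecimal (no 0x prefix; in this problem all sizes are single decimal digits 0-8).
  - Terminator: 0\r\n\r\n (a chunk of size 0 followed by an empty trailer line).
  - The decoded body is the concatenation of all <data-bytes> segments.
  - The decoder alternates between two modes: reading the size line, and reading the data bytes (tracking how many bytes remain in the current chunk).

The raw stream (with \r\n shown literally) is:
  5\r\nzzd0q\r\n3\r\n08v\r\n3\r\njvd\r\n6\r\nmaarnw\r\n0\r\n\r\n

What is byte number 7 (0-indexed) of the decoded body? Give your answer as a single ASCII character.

Answer: v

Derivation:
Chunk 1: stream[0..1]='5' size=0x5=5, data at stream[3..8]='zzd0q' -> body[0..5], body so far='zzd0q'
Chunk 2: stream[10..11]='3' size=0x3=3, data at stream[13..16]='08v' -> body[5..8], body so far='zzd0q08v'
Chunk 3: stream[18..19]='3' size=0x3=3, data at stream[21..24]='jvd' -> body[8..11], body so far='zzd0q08vjvd'
Chunk 4: stream[26..27]='6' size=0x6=6, data at stream[29..35]='maarnw' -> body[11..17], body so far='zzd0q08vjvdmaarnw'
Chunk 5: stream[37..38]='0' size=0 (terminator). Final body='zzd0q08vjvdmaarnw' (17 bytes)
Body byte 7 = 'v'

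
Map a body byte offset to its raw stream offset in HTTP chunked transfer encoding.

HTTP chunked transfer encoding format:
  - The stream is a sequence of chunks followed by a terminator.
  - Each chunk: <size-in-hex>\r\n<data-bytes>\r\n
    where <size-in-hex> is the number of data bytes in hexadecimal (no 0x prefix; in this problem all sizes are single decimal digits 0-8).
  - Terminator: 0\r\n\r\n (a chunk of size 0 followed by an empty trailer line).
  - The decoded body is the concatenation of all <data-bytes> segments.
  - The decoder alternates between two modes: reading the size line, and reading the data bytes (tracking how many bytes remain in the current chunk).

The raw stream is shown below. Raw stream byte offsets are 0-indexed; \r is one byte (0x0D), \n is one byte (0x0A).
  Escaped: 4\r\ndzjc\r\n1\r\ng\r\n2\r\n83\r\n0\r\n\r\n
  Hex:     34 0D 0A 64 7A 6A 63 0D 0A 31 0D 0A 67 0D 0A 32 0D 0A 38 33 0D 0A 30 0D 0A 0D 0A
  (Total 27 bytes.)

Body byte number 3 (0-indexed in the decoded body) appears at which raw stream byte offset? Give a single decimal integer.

Chunk 1: stream[0..1]='4' size=0x4=4, data at stream[3..7]='dzjc' -> body[0..4], body so far='dzjc'
Chunk 2: stream[9..10]='1' size=0x1=1, data at stream[12..13]='g' -> body[4..5], body so far='dzjcg'
Chunk 3: stream[15..16]='2' size=0x2=2, data at stream[18..20]='83' -> body[5..7], body so far='dzjcg83'
Chunk 4: stream[22..23]='0' size=0 (terminator). Final body='dzjcg83' (7 bytes)
Body byte 3 at stream offset 6

Answer: 6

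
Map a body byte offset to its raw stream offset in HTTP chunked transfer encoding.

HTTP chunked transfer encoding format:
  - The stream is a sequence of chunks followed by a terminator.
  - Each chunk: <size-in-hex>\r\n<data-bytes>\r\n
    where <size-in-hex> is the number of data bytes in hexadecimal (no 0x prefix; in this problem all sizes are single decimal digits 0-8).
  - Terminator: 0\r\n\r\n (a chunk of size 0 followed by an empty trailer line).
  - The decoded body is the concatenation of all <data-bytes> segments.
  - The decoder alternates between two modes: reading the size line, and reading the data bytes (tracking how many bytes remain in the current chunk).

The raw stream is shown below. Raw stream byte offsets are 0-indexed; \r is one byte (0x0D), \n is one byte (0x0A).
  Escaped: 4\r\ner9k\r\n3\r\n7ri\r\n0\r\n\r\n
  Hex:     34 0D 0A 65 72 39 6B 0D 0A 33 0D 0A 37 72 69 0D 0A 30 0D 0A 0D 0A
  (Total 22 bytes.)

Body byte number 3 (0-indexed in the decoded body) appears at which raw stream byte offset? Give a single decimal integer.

Chunk 1: stream[0..1]='4' size=0x4=4, data at stream[3..7]='er9k' -> body[0..4], body so far='er9k'
Chunk 2: stream[9..10]='3' size=0x3=3, data at stream[12..15]='7ri' -> body[4..7], body so far='er9k7ri'
Chunk 3: stream[17..18]='0' size=0 (terminator). Final body='er9k7ri' (7 bytes)
Body byte 3 at stream offset 6

Answer: 6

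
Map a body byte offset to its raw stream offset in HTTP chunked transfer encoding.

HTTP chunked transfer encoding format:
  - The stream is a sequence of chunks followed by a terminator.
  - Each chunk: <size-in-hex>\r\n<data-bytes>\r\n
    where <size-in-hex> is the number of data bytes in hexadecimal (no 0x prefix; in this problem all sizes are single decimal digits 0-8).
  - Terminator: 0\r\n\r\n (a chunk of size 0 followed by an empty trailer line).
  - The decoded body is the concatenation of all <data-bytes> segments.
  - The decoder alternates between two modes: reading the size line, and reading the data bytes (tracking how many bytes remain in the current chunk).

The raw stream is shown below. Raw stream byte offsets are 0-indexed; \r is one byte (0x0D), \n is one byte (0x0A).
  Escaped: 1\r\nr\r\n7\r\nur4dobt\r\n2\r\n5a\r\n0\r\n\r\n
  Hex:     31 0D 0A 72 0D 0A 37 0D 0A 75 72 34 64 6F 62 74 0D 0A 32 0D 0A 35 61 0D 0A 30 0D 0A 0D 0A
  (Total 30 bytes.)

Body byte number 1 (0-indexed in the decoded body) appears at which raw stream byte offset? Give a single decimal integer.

Answer: 9

Derivation:
Chunk 1: stream[0..1]='1' size=0x1=1, data at stream[3..4]='r' -> body[0..1], body so far='r'
Chunk 2: stream[6..7]='7' size=0x7=7, data at stream[9..16]='ur4dobt' -> body[1..8], body so far='rur4dobt'
Chunk 3: stream[18..19]='2' size=0x2=2, data at stream[21..23]='5a' -> body[8..10], body so far='rur4dobt5a'
Chunk 4: stream[25..26]='0' size=0 (terminator). Final body='rur4dobt5a' (10 bytes)
Body byte 1 at stream offset 9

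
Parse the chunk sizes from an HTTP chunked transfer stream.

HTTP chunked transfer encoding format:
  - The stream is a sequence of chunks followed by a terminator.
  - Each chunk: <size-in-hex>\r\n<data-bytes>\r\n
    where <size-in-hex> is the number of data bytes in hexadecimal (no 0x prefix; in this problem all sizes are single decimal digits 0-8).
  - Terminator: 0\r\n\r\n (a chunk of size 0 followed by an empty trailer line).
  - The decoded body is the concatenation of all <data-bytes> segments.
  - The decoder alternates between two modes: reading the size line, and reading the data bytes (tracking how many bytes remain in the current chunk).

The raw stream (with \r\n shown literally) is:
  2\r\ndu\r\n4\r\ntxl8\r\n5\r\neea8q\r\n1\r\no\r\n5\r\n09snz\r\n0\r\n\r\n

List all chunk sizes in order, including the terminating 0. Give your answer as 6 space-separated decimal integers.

Answer: 2 4 5 1 5 0

Derivation:
Chunk 1: stream[0..1]='2' size=0x2=2, data at stream[3..5]='du' -> body[0..2], body so far='du'
Chunk 2: stream[7..8]='4' size=0x4=4, data at stream[10..14]='txl8' -> body[2..6], body so far='dutxl8'
Chunk 3: stream[16..17]='5' size=0x5=5, data at stream[19..24]='eea8q' -> body[6..11], body so far='dutxl8eea8q'
Chunk 4: stream[26..27]='1' size=0x1=1, data at stream[29..30]='o' -> body[11..12], body so far='dutxl8eea8qo'
Chunk 5: stream[32..33]='5' size=0x5=5, data at stream[35..40]='09snz' -> body[12..17], body so far='dutxl8eea8qo09snz'
Chunk 6: stream[42..43]='0' size=0 (terminator). Final body='dutxl8eea8qo09snz' (17 bytes)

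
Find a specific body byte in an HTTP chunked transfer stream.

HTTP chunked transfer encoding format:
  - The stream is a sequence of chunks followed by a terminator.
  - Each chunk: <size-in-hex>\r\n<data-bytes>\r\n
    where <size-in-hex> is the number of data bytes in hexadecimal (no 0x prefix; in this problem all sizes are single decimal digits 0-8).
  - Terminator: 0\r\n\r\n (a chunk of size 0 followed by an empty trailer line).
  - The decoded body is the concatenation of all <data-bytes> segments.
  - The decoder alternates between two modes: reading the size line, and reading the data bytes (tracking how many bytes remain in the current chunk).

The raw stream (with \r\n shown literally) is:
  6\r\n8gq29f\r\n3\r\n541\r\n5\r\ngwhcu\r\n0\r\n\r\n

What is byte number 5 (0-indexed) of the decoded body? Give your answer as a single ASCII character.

Answer: f

Derivation:
Chunk 1: stream[0..1]='6' size=0x6=6, data at stream[3..9]='8gq29f' -> body[0..6], body so far='8gq29f'
Chunk 2: stream[11..12]='3' size=0x3=3, data at stream[14..17]='541' -> body[6..9], body so far='8gq29f541'
Chunk 3: stream[19..20]='5' size=0x5=5, data at stream[22..27]='gwhcu' -> body[9..14], body so far='8gq29f541gwhcu'
Chunk 4: stream[29..30]='0' size=0 (terminator). Final body='8gq29f541gwhcu' (14 bytes)
Body byte 5 = 'f'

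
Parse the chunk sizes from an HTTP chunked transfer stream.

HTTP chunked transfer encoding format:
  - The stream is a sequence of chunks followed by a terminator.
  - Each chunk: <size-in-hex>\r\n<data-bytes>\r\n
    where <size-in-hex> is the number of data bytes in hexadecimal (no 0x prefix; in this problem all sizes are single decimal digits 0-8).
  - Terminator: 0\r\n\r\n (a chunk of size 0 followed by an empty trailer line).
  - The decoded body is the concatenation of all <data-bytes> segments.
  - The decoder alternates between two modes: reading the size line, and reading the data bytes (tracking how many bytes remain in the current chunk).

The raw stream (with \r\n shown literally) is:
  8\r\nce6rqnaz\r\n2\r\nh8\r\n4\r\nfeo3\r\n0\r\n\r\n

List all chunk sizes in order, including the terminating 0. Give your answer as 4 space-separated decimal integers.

Answer: 8 2 4 0

Derivation:
Chunk 1: stream[0..1]='8' size=0x8=8, data at stream[3..11]='ce6rqnaz' -> body[0..8], body so far='ce6rqnaz'
Chunk 2: stream[13..14]='2' size=0x2=2, data at stream[16..18]='h8' -> body[8..10], body so far='ce6rqnazh8'
Chunk 3: stream[20..21]='4' size=0x4=4, data at stream[23..27]='feo3' -> body[10..14], body so far='ce6rqnazh8feo3'
Chunk 4: stream[29..30]='0' size=0 (terminator). Final body='ce6rqnazh8feo3' (14 bytes)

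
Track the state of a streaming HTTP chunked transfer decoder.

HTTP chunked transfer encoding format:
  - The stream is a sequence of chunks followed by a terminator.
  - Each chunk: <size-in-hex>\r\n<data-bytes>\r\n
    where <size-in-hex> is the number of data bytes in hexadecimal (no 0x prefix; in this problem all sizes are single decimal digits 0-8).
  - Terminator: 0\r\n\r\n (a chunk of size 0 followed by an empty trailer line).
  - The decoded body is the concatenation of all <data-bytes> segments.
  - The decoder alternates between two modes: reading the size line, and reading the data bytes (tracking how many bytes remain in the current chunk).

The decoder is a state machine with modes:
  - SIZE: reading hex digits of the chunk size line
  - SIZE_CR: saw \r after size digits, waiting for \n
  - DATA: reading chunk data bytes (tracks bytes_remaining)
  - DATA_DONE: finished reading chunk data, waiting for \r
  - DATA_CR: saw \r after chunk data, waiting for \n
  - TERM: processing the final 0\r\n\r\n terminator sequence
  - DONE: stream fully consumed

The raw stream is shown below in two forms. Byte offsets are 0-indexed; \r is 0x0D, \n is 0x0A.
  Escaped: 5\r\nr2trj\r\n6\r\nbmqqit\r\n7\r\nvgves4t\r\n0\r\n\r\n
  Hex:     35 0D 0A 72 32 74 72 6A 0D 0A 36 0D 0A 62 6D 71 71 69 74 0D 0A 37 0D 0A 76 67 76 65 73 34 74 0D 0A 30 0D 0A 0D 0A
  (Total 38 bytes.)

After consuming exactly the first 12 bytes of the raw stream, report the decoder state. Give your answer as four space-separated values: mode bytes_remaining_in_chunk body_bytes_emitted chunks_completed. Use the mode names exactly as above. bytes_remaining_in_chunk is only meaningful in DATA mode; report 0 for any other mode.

Byte 0 = '5': mode=SIZE remaining=0 emitted=0 chunks_done=0
Byte 1 = 0x0D: mode=SIZE_CR remaining=0 emitted=0 chunks_done=0
Byte 2 = 0x0A: mode=DATA remaining=5 emitted=0 chunks_done=0
Byte 3 = 'r': mode=DATA remaining=4 emitted=1 chunks_done=0
Byte 4 = '2': mode=DATA remaining=3 emitted=2 chunks_done=0
Byte 5 = 't': mode=DATA remaining=2 emitted=3 chunks_done=0
Byte 6 = 'r': mode=DATA remaining=1 emitted=4 chunks_done=0
Byte 7 = 'j': mode=DATA_DONE remaining=0 emitted=5 chunks_done=0
Byte 8 = 0x0D: mode=DATA_CR remaining=0 emitted=5 chunks_done=0
Byte 9 = 0x0A: mode=SIZE remaining=0 emitted=5 chunks_done=1
Byte 10 = '6': mode=SIZE remaining=0 emitted=5 chunks_done=1
Byte 11 = 0x0D: mode=SIZE_CR remaining=0 emitted=5 chunks_done=1

Answer: SIZE_CR 0 5 1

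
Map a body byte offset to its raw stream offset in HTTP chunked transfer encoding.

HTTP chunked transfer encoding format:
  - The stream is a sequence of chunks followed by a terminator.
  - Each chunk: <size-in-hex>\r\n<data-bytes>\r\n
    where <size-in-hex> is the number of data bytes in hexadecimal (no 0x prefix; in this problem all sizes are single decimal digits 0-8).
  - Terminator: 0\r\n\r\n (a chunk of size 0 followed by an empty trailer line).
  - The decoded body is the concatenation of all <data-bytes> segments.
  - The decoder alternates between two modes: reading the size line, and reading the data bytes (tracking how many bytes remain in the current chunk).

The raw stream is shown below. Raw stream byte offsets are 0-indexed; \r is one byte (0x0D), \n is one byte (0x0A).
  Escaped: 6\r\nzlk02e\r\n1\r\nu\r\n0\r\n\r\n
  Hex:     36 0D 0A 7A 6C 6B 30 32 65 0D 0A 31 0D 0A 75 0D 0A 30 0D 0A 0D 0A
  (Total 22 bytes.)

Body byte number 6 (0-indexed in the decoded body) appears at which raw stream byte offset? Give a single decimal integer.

Answer: 14

Derivation:
Chunk 1: stream[0..1]='6' size=0x6=6, data at stream[3..9]='zlk02e' -> body[0..6], body so far='zlk02e'
Chunk 2: stream[11..12]='1' size=0x1=1, data at stream[14..15]='u' -> body[6..7], body so far='zlk02eu'
Chunk 3: stream[17..18]='0' size=0 (terminator). Final body='zlk02eu' (7 bytes)
Body byte 6 at stream offset 14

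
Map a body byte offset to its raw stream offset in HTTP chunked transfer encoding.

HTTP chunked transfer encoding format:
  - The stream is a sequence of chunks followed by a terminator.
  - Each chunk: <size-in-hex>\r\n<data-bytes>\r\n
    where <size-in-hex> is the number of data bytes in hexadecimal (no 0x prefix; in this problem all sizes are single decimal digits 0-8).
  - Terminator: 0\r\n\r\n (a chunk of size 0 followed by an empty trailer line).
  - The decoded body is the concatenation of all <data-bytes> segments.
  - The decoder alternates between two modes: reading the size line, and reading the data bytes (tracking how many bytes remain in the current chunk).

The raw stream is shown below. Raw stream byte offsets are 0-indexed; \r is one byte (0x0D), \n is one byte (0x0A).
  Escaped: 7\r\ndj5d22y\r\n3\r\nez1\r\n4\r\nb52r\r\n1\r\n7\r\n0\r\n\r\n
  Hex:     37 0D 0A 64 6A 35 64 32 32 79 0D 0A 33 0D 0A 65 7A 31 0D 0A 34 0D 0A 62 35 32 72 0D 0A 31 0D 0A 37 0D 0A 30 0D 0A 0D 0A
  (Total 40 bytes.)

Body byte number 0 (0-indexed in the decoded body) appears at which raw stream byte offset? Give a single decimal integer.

Answer: 3

Derivation:
Chunk 1: stream[0..1]='7' size=0x7=7, data at stream[3..10]='dj5d22y' -> body[0..7], body so far='dj5d22y'
Chunk 2: stream[12..13]='3' size=0x3=3, data at stream[15..18]='ez1' -> body[7..10], body so far='dj5d22yez1'
Chunk 3: stream[20..21]='4' size=0x4=4, data at stream[23..27]='b52r' -> body[10..14], body so far='dj5d22yez1b52r'
Chunk 4: stream[29..30]='1' size=0x1=1, data at stream[32..33]='7' -> body[14..15], body so far='dj5d22yez1b52r7'
Chunk 5: stream[35..36]='0' size=0 (terminator). Final body='dj5d22yez1b52r7' (15 bytes)
Body byte 0 at stream offset 3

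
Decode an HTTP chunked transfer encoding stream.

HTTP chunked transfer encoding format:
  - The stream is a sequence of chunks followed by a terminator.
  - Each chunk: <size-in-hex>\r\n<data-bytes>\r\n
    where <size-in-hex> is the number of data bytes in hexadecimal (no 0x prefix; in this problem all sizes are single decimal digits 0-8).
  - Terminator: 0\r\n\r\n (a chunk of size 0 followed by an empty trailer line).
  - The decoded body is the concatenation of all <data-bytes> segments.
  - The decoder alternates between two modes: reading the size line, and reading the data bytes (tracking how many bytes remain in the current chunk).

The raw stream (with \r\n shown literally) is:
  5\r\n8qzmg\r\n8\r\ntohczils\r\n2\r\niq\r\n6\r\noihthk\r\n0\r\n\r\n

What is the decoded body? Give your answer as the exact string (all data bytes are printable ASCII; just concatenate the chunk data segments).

Chunk 1: stream[0..1]='5' size=0x5=5, data at stream[3..8]='8qzmg' -> body[0..5], body so far='8qzmg'
Chunk 2: stream[10..11]='8' size=0x8=8, data at stream[13..21]='tohczils' -> body[5..13], body so far='8qzmgtohczils'
Chunk 3: stream[23..24]='2' size=0x2=2, data at stream[26..28]='iq' -> body[13..15], body so far='8qzmgtohczilsiq'
Chunk 4: stream[30..31]='6' size=0x6=6, data at stream[33..39]='oihthk' -> body[15..21], body so far='8qzmgtohczilsiqoihthk'
Chunk 5: stream[41..42]='0' size=0 (terminator). Final body='8qzmgtohczilsiqoihthk' (21 bytes)

Answer: 8qzmgtohczilsiqoihthk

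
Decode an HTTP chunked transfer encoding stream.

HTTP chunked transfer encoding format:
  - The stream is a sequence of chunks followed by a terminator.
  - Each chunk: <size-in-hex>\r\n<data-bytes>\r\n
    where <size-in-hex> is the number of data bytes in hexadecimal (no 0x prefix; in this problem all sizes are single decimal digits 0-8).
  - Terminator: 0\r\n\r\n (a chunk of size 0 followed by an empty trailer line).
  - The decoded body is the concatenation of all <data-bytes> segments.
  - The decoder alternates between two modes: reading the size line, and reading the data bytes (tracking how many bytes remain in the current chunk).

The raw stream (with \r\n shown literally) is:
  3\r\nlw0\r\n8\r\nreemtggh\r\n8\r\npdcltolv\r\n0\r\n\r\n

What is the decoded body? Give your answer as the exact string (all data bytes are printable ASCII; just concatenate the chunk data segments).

Chunk 1: stream[0..1]='3' size=0x3=3, data at stream[3..6]='lw0' -> body[0..3], body so far='lw0'
Chunk 2: stream[8..9]='8' size=0x8=8, data at stream[11..19]='reemtggh' -> body[3..11], body so far='lw0reemtggh'
Chunk 3: stream[21..22]='8' size=0x8=8, data at stream[24..32]='pdcltolv' -> body[11..19], body so far='lw0reemtgghpdcltolv'
Chunk 4: stream[34..35]='0' size=0 (terminator). Final body='lw0reemtgghpdcltolv' (19 bytes)

Answer: lw0reemtgghpdcltolv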